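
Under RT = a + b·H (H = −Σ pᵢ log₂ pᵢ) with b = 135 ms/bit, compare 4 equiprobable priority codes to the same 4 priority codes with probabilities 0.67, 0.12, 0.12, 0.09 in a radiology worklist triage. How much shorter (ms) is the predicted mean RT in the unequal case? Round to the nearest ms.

76 ms

The RT saving is b·ΔH. Equiprobable H₀ = log₂(4) = 2.0000 bits; with the given probabilities H = 1.4339 bits.
b·(H₀ − H) = 135 × (2.0000 − 1.4339) = 76.42 ms.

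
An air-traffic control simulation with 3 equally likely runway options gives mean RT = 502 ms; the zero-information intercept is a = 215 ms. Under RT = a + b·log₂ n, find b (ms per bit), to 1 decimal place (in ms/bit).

log₂(3) = 1.5850 bits.
b = (RT − a)/log₂ n = (502 − 215) / 1.5850 = 181.077 ms/bit.

181.1 ms/bit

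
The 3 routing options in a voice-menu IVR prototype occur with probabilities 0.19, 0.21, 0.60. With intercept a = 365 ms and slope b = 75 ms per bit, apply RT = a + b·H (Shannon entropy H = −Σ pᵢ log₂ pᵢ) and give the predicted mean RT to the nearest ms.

468 ms

Entropy contributions −pᵢ log₂ pᵢ: 0.4552, 0.4728, 0.4422; sum H = 1.3702 bits.
RT = a + bH = 365 + 75·1.3702 = 467.77 ms.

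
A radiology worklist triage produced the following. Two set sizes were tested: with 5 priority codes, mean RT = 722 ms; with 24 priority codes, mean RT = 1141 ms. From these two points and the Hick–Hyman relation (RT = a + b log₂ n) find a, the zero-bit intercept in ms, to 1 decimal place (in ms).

The slope on a log₂ axis is (1141 − 722) / (4.5850 − 2.3219) = 185.150 ms/bit.
Intercept: a = 722 − 185.150·log₂(5) = 292.096 ms.

292.1 ms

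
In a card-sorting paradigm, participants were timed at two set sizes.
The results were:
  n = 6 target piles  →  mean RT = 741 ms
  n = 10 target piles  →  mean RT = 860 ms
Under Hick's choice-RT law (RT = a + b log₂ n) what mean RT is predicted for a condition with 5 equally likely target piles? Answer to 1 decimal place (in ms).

RT is linear in log₂ n, so two points fix the line:
  b = (860 − 741) / (log₂ 10 − log₂ 6) = 119 / (3.3219 − 2.5850) = 161.473 ms/bit
  a = 741 − 161.473 × 2.5850 = 323.599 ms
Then RT(5) = 323.599 + 161.473 × log₂ 5 = 323.599 + 161.473 × 2.3219 ≈ 698.527 ms.

698.5 ms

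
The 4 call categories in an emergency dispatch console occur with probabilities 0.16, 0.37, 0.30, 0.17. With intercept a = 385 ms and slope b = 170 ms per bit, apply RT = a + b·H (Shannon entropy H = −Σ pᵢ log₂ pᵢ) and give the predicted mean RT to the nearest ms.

710 ms

Entropy contributions −pᵢ log₂ pᵢ: 0.4230, 0.5307, 0.5211, 0.4346; sum H = 1.9094 bits.
RT = a + bH = 385 + 170·1.9094 = 709.60 ms.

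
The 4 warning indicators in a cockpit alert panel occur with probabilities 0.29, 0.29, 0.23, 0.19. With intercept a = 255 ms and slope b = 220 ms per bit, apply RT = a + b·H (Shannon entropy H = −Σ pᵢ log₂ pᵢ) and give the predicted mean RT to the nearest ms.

690 ms

Entropy contributions −pᵢ log₂ pᵢ: 0.5179, 0.5179, 0.4877, 0.4552; sum H = 1.9787 bits.
RT = a + bH = 255 + 220·1.9787 = 690.31 ms.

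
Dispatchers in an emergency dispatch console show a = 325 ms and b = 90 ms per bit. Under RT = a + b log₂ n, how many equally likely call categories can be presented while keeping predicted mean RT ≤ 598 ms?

90·log₂ n ≤ 598 − 325 = 273, giving log₂ n ≤ 3.0333 and n ≤ 8.187. The largest whole number is 8.

8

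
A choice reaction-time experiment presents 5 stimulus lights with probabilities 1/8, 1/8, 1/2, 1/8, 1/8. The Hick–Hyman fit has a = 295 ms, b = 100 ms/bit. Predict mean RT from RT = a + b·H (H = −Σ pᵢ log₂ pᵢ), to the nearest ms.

Each term −pᵢ log₂ pᵢ: 0.125·3 + 0.125·3 + 0.5·1 + 0.125·3 + 0.125·3; summed, H = 2.000 bits.
Mean RT = a + bH = 295 + 100·2.000 = 495.00 ms.

495 ms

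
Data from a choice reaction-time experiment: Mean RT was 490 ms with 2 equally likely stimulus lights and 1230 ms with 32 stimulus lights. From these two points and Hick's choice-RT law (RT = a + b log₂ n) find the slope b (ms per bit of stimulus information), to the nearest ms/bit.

185 ms/bit

b = (RT₂ − RT₁)/(log₂ n₂ − log₂ n₁) = (1230 − 490)/(5 − 1) = 185 ms/bit.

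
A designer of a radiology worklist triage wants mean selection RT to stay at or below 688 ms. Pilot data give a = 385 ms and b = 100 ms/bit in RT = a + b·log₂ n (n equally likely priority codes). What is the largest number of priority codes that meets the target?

Information budget: (688 − 385)/100 = 3.0300 bits, so n ≤ 2^3.0300 = 8.168 → at most 8.

8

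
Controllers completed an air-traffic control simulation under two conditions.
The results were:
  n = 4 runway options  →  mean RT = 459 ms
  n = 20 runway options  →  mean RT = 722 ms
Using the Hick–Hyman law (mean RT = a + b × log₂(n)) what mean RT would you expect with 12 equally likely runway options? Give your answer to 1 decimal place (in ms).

638.5 ms

Fit slope and intercept:
  b = (722 − 459) / (log₂ 20 − log₂ 4) = 263 / (4.3219 − 2) = 113.268 ms/bit
  a = 459 − 113.268 × 2 = 232.464 ms
Then RT(12) = 232.464 + 113.268 × log₂ 12 = 232.464 + 113.268 × 3.5850 ≈ 638.525 ms.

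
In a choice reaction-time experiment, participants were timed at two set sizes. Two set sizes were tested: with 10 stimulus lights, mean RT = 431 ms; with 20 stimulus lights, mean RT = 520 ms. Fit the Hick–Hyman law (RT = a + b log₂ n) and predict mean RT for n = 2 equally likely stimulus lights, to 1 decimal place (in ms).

224.3 ms

RT is linear in log₂ n, so two points fix the line:
  b = (520 − 431) / (log₂ 20 − log₂ 10) = 89 / (4.3219 − 3.3219) = 89.000 ms/bit
  a = 431 − 89.000 × 3.3219 = 135.348 ms
Then RT(2) = 135.348 + 89.000 × log₂ 2 = 135.348 + 89.000 × 1 ≈ 224.348 ms.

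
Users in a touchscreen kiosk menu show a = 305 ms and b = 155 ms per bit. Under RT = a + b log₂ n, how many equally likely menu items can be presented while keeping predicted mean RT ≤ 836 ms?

Set 305 + 155·log₂ n ≤ 836 → log₂ n ≤ (836 − 305)/155 = 3.4258.
So n ≤ 2^3.4258 = 10.747; the largest integer n is 10.

10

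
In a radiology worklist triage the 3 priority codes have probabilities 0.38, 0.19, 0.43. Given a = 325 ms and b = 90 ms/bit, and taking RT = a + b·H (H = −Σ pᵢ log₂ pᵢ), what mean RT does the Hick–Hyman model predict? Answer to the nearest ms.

461 ms

H = 0.38·log₂(1/0.38) + 0.19·log₂(1/0.19) + 0.43·log₂(1/0.43) = 1.5092 bits.
RT = 325 + 90 × 1.5092 = 460.83 ms.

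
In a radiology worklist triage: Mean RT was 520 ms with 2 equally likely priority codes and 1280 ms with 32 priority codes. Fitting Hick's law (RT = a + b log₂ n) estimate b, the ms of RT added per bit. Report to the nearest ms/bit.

190 ms/bit

b = (RT₂ − RT₁)/(log₂ n₂ − log₂ n₁) = (1280 − 520)/(5 − 1) = 190 ms/bit.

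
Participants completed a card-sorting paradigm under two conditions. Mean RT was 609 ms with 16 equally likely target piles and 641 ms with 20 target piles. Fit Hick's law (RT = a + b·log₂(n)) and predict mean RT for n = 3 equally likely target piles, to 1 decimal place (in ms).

368.9 ms

Solve the two-equation system in a and b:
  b = (641 − 609) / (log₂ 20 − log₂ 16) = 32 / (4.3219 − 4) = 99.401 ms/bit
  a = 609 − 99.401 × 4 = 211.396 ms
Then RT(3) = 211.396 + 99.401 × log₂ 3 = 211.396 + 99.401 × 1.5850 ≈ 368.943 ms.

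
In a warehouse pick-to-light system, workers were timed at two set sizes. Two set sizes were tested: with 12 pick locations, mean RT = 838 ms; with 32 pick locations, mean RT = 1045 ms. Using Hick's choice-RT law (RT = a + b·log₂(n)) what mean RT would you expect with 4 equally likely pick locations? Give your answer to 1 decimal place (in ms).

606.1 ms

With log₂ n on the abscissa the relation is linear; from the two conditions:
  b = (1045 − 838) / (log₂ 32 − log₂ 12) = 207 / (5 − 3.5850) = 146.286 ms/bit
  a = 838 − 146.286 × 3.5850 = 313.571 ms
Then RT(4) = 313.571 + 146.286 × log₂ 4 = 313.571 + 146.286 × 2 ≈ 606.142 ms.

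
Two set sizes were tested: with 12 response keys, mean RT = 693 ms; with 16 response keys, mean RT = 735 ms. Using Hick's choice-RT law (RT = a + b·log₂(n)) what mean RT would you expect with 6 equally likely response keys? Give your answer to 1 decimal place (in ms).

591.8 ms

With log₂ n on the abscissa the relation is linear; from the two conditions:
  b = (735 − 693) / (log₂ 16 − log₂ 12) = 42 / (4 − 3.5850) = 101.196 ms/bit
  a = 693 − 101.196 × 3.5850 = 330.217 ms
Then RT(6) = 330.217 + 101.196 × log₂ 6 = 330.217 + 101.196 × 2.5850 ≈ 591.804 ms.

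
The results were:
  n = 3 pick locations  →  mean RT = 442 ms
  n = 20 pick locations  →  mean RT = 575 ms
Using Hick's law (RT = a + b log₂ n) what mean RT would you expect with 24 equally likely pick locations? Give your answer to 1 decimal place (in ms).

RT is linear in log₂ n, so two points fix the line:
  b = (575 − 442) / (log₂ 20 − log₂ 3) = 133 / (4.3219 − 1.5850) = 48.594 ms/bit
  a = 442 − 48.594 × 1.5850 = 364.980 ms
Then RT(24) = 364.980 + 48.594 × log₂ 24 = 364.980 + 48.594 × 4.5850 ≈ 587.782 ms.

587.8 ms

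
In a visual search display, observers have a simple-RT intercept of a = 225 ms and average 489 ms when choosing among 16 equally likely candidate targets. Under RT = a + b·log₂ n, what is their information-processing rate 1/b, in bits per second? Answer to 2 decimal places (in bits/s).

Choice component = 489 − 225 = 264 ms over log₂(16) = 4 bits.
b = 264 / 4 = 66.000 ms/bit, so 1/b = 15.152 bits/s.

15.15 bits/s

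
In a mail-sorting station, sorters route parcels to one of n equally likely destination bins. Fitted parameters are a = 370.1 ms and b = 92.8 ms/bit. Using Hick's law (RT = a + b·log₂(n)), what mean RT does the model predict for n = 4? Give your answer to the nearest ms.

log₂(4) = 2 bits, so RT = 370.1 + 92.8 × 2 ≈ 555.700 ms.

556 ms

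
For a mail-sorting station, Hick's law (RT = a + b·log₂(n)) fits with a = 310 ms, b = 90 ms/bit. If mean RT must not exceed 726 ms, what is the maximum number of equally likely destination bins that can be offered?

24

Information budget: (726 − 310)/90 = 4.6222 bits, so n ≤ 2^4.6222 = 24.628 → at most 24.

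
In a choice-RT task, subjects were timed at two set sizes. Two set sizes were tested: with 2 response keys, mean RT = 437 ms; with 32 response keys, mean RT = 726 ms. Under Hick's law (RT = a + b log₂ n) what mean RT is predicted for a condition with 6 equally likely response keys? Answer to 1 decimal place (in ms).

Solve the two-equation system in a and b:
  b = (726 − 437) / (log₂ 32 − log₂ 2) = 289 / (5 − 1) = 72.250 ms/bit
  a = 437 − 72.250 × 1 = 364.750 ms
Then RT(6) = 364.750 + 72.250 × log₂ 6 = 364.750 + 72.250 × 2.5850 ≈ 551.514 ms.

551.5 ms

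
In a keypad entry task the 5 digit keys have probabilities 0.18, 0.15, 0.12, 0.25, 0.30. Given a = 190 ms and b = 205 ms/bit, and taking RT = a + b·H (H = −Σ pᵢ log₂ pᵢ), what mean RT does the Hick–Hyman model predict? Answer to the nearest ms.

Entropy contributions −pᵢ log₂ pᵢ: 0.4453, 0.4105, 0.3671, 0.5000, 0.5211; sum H = 2.2440 bits.
RT = a + bH = 190 + 205·2.2440 = 650.02 ms.

650 ms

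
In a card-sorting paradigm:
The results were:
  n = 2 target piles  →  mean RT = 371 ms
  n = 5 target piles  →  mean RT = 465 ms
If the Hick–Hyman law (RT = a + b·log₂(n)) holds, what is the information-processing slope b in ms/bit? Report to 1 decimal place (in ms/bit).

71.1 ms/bit

Slope: b = (465 − 371) / (log₂ 5 − log₂ 2) = 94/1.3219 = 71.108 ms/bit.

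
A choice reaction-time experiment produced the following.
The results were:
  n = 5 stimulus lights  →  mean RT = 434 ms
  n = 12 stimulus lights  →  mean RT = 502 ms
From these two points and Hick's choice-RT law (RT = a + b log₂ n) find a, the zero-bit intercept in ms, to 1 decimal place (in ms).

b = (RT₂ − RT₁)/(log₂ n₂ − log₂ n₁) = (502 − 434)/(3.5850 − 2.3219) = 53.839 ms/bit.
a = RT₁ − b·log₂ n₁ = 434 − 53.839 × 2.3219 = 308.991 ms.

309.0 ms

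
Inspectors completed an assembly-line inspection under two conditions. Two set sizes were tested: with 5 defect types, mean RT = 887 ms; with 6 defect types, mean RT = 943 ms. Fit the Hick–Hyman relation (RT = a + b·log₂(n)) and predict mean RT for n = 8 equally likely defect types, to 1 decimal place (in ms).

1031.4 ms

With log₂ n on the abscissa the relation is linear; from the two conditions:
  b = (943 − 887) / (log₂ 6 − log₂ 5) = 56 / (2.5850 − 2.3219) = 212.900 ms/bit
  a = 887 − 212.900 × 2.3219 = 392.662 ms
Then RT(8) = 392.662 + 212.900 × log₂ 8 = 392.662 + 212.900 × 3 ≈ 1031.361 ms.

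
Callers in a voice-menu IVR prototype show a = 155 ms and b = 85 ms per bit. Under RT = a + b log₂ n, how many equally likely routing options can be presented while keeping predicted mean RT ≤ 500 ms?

16

Set 155 + 85·log₂ n ≤ 500 → log₂ n ≤ (500 − 155)/85 = 4.0588.
So n ≤ 2^4.0588 = 16.666; the largest integer n is 16.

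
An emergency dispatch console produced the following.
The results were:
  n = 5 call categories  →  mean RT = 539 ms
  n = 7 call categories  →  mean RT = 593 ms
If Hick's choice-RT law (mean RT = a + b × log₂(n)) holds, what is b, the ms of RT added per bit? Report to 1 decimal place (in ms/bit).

b = (RT₂ − RT₁)/(log₂ n₂ − log₂ n₁) = (593 − 539)/(2.8074 − 2.3219) = 111.242 ms/bit.

111.2 ms/bit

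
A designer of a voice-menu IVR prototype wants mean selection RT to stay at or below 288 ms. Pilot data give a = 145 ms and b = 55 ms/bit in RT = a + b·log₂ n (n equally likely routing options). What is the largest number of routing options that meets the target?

6

Set 145 + 55·log₂ n ≤ 288 → log₂ n ≤ (288 − 145)/55 = 2.6000.
So n ≤ 2^2.6000 = 6.063; the largest integer n is 6.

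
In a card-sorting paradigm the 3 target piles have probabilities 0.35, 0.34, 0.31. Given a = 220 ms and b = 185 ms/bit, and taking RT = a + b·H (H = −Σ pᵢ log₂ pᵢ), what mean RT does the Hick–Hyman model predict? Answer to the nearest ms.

513 ms

Entropy contributions −pᵢ log₂ pᵢ: 0.5301, 0.5292, 0.5238; sum H = 1.5831 bits.
RT = a + bH = 220 + 185·1.5831 = 512.87 ms.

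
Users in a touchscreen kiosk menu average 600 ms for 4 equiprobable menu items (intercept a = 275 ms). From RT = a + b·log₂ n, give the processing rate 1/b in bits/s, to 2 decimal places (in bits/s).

6.15 bits/s

Choice component = 600 − 275 = 325 ms over log₂(4) = 2 bits.
b = 325 / 2 = 162.500 ms/bit, so 1/b = 6.154 bits/s.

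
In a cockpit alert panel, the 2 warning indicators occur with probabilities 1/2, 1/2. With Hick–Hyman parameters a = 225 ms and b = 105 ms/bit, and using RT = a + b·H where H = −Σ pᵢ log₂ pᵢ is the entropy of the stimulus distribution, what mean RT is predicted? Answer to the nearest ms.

330 ms

Each term −pᵢ log₂ pᵢ: 0.5·1 + 0.5·1; summed, H = 1.000 bits.
Mean RT = a + bH = 225 + 105·1.000 = 330.00 ms.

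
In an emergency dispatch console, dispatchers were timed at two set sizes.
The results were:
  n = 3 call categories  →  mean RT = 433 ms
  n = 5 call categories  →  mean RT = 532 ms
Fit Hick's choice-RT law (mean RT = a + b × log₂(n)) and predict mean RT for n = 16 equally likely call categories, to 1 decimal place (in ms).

RT is linear in log₂ n, so two points fix the line:
  b = (532 − 433) / (log₂ 5 − log₂ 3) = 99 / (2.3219 − 1.5850) = 134.335 ms/bit
  a = 433 − 134.335 × 1.5850 = 220.085 ms
Then RT(16) = 220.085 + 134.335 × log₂ 16 = 220.085 + 134.335 × 4 ≈ 757.423 ms.

757.4 ms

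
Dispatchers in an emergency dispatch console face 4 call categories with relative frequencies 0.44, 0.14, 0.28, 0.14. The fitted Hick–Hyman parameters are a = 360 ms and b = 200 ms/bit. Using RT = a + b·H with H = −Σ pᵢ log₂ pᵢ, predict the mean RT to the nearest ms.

726 ms

Entropy contributions −pᵢ log₂ pᵢ: 0.5211, 0.3971, 0.5142, 0.3971; sum H = 1.8296 bits.
RT = a + bH = 360 + 200·1.8296 = 725.92 ms.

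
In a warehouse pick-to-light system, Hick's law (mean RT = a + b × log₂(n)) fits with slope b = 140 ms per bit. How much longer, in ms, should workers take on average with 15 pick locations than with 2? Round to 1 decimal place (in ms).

407.0 ms

Only the slope matters, since a is common to both: ΔRT = b·log₂(n₂/n₁).
log₂(15) − log₂(2) = 3.9069 − 1 = 2.9069.
ΔRT = 140 × 2.9069 = 406.965 ms.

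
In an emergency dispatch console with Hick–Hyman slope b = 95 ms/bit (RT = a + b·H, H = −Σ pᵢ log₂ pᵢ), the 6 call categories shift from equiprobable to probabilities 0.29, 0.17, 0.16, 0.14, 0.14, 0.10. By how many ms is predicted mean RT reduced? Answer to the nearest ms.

8 ms

The RT saving is b·ΔH. Equiprobable H₀ = log₂(6) = 2.5850 bits; with the given probabilities H = 2.5019 bits.
b·(H₀ − H) = 95 × (2.5850 − 2.5019) = 7.89 ms.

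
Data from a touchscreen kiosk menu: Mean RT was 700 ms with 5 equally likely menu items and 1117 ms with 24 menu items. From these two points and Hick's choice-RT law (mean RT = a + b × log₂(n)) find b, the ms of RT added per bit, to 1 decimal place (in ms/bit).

184.3 ms/bit

The slope on a log₂ axis is (1117 − 700) / (4.5850 − 2.3219) = 184.266 ms/bit.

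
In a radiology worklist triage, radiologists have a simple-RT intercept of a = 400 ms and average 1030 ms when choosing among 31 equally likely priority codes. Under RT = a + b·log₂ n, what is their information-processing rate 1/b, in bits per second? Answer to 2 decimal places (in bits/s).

Choice component = 1030 − 400 = 630 ms over log₂(31) = 4.9542 bits.
b = 630 / 4.9542 = 127.165 ms/bit, so 1/b = 7.864 bits/s.

7.86 bits/s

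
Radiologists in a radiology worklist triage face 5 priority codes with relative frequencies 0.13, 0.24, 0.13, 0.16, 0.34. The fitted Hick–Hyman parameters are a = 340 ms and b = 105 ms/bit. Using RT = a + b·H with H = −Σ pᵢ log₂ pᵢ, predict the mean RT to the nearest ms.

H = 0.13·log₂(1/0.13) + 0.24·log₂(1/0.24) + 0.13·log₂(1/0.13) + 0.16·log₂(1/0.16) + 0.34·log₂(1/0.34) = 2.2116 bits.
RT = 340 + 105 × 2.2116 = 572.22 ms.

572 ms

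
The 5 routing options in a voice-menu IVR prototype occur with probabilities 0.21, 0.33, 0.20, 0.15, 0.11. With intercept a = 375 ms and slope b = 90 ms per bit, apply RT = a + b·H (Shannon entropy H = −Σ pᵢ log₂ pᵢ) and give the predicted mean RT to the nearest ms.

575 ms

H = 0.21·log₂(1/0.21) + 0.33·log₂(1/0.33) + 0.20·log₂(1/0.20) + 0.15·log₂(1/0.15) + 0.11·log₂(1/0.11) = 2.2259 bits.
RT = 375 + 90 × 2.2259 = 575.33 ms.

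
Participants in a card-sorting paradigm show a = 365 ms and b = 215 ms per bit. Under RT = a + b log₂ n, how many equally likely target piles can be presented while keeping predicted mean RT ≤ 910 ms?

Information budget: (910 − 365)/215 = 2.5349 bits, so n ≤ 2^2.5349 = 5.795 → at most 5.

5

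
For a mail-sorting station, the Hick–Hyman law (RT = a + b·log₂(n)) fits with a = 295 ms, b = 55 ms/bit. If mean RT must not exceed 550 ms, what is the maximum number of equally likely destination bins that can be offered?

24

Information budget: (550 − 295)/55 = 4.6364 bits, so n ≤ 2^4.6364 = 24.871 → at most 24.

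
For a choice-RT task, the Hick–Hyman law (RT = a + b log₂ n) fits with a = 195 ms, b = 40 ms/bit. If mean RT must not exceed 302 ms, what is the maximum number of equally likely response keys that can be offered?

6

40·log₂ n ≤ 302 − 195 = 107, giving log₂ n ≤ 2.6750 and n ≤ 6.386. The largest whole number is 6.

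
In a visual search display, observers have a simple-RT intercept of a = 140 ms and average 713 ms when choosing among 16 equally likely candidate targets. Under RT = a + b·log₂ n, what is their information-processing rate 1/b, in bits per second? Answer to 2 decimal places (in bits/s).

b = (713 − 140)/log₂ 16 = 573/4 = 143.250 ms per bit = 0.14325 s/bit; the reciprocal is 6.981 bits/s.

6.98 bits/s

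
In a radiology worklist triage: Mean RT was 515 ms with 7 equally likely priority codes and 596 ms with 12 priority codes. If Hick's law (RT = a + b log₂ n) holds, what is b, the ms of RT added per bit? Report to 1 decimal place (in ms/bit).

The slope on a log₂ axis is (596 − 515) / (3.5850 − 2.8074) = 104.166 ms/bit.

104.2 ms/bit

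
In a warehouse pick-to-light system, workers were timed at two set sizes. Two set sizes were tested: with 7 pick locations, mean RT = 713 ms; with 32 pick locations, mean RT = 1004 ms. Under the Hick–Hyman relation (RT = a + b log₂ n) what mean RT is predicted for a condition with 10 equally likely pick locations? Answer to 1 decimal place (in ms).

Fit slope and intercept:
  b = (1004 − 713) / (log₂ 32 − log₂ 7) = 291 / (5 − 2.8074) = 132.716 ms/bit
  a = 713 − 132.716 × 2.8074 = 340.418 ms
Then RT(10) = 340.418 + 132.716 × log₂ 10 = 340.418 + 132.716 × 3.3219 ≈ 781.292 ms.

781.3 ms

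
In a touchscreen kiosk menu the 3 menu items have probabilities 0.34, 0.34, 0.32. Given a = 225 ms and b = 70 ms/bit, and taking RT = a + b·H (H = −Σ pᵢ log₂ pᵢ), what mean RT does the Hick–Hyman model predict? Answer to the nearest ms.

336 ms

H = 0.34·log₂(1/0.34) + 0.34·log₂(1/0.34) + 0.32·log₂(1/0.32) = 1.5844 bits.
RT = 225 + 70 × 1.5844 = 335.91 ms.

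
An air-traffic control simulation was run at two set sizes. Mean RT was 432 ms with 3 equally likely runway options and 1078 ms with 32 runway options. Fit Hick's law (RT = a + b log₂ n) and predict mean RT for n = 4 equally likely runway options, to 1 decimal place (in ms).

Solve the two-equation system in a and b:
  b = (1078 − 432) / (log₂ 32 − log₂ 3) = 646 / (5 − 1.5850) = 189.163 ms/bit
  a = 432 − 189.163 × 1.5850 = 132.183 ms
Then RT(4) = 132.183 + 189.163 × log₂ 4 = 132.183 + 189.163 × 2 ≈ 510.510 ms.

510.5 ms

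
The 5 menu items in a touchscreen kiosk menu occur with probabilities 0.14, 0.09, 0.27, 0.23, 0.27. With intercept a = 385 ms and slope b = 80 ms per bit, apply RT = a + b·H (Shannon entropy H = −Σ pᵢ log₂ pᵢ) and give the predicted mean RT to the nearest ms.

562 ms

Entropy contributions −pᵢ log₂ pᵢ: 0.3971, 0.3127, 0.5100, 0.4877, 0.5100; sum H = 2.2175 bits.
RT = a + bH = 385 + 80·2.2175 = 562.40 ms.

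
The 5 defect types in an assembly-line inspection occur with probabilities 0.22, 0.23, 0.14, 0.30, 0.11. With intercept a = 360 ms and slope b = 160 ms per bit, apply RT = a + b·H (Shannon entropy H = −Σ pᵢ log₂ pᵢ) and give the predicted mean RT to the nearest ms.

H = 0.22·log₂(1/0.22) + 0.23·log₂(1/0.23) + 0.14·log₂(1/0.14) + 0.30·log₂(1/0.30) + 0.11·log₂(1/0.11) = 2.2367 bits.
RT = 360 + 160 × 2.2367 = 717.88 ms.

718 ms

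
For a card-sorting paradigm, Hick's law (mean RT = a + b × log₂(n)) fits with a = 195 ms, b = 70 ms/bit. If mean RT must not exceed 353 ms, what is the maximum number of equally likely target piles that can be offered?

Set 195 + 70·log₂ n ≤ 353 → log₂ n ≤ (353 − 195)/70 = 2.2571.
So n ≤ 2^2.2571 = 4.780; the largest integer n is 4.

4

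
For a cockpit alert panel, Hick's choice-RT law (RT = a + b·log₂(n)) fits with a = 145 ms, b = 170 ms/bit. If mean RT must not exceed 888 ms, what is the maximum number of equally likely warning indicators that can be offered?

Information budget: (888 − 145)/170 = 4.3706 bits, so n ≤ 2^4.3706 = 20.686 → at most 20.

20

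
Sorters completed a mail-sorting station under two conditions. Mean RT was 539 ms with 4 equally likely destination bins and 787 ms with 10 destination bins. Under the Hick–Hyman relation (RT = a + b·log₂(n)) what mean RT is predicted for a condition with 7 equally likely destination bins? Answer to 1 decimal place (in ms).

690.5 ms

Fit slope and intercept:
  b = (787 − 539) / (log₂ 10 − log₂ 4) = 248 / (3.3219 − 2) = 187.605 ms/bit
  a = 539 − 187.605 × 2 = 163.790 ms
Then RT(7) = 163.790 + 187.605 × log₂ 7 = 163.790 + 187.605 × 2.8074 ≈ 690.464 ms.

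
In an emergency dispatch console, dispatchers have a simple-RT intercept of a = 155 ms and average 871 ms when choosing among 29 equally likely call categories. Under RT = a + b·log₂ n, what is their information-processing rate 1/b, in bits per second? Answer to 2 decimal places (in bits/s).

6.78 bits/s

b = (871 − 155)/log₂ 29 = 716/4.8580 = 147.386 ms per bit = 0.14739 s/bit; the reciprocal is 6.785 bits/s.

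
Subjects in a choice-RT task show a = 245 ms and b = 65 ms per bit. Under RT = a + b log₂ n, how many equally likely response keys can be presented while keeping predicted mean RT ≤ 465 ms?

65·log₂ n ≤ 465 − 245 = 220, giving log₂ n ≤ 3.3846 and n ≤ 10.444. The largest whole number is 10.

10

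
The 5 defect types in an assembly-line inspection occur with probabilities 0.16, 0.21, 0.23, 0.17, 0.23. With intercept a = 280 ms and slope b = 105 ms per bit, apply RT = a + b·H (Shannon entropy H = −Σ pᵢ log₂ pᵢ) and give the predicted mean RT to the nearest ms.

H = 0.16·log₂(1/0.16) + 0.21·log₂(1/0.21) + 0.23·log₂(1/0.23) + 0.17·log₂(1/0.17) + 0.23·log₂(1/0.23) = 2.3058 bits.
RT = 280 + 105 × 2.3058 = 522.11 ms.

522 ms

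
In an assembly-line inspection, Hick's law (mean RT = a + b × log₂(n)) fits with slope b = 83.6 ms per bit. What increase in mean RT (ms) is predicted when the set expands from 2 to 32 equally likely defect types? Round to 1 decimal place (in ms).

Only the slope matters, since a is common to both: ΔRT = b·log₂(n₂/n₁).
log₂(32) − log₂(2) = log₂(32/2) = log₂(16) = 4.
ΔRT = 83.6 × 4.0000 = 334.400 ms.

334.4 ms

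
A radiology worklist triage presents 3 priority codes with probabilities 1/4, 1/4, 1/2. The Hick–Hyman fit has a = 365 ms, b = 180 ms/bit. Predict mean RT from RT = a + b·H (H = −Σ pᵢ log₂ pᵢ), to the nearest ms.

635 ms

Each term −pᵢ log₂ pᵢ: 0.25·2 + 0.25·2 + 0.5·1; summed, H = 1.500 bits.
Mean RT = a + bH = 365 + 180·1.500 = 635.00 ms.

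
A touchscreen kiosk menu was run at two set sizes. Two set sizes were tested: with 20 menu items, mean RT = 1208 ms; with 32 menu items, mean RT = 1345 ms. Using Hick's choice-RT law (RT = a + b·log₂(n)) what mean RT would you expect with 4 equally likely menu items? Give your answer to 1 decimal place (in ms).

738.9 ms

RT is linear in log₂ n, so two points fix the line:
  b = (1345 − 1208) / (log₂ 32 − log₂ 20) = 137 / (5 − 4.3219) = 202.043 ms/bit
  a = 1208 − 202.043 × 4.3219 = 334.783 ms
Then RT(4) = 334.783 + 202.043 × log₂ 4 = 334.783 + 202.043 × 2 ≈ 738.870 ms.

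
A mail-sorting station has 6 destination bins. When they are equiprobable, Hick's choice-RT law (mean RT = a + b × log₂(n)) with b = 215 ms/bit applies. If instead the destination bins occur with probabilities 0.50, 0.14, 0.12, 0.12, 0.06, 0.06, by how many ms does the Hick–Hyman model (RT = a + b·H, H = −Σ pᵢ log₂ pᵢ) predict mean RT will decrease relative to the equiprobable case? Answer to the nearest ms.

The RT saving is b·ΔH. Equiprobable H₀ = log₂(6) = 2.5850 bits; with the given probabilities H = 2.1183 bits.
b·(H₀ − H) = 215 × (2.5850 − 2.1183) = 100.33 ms.

100 ms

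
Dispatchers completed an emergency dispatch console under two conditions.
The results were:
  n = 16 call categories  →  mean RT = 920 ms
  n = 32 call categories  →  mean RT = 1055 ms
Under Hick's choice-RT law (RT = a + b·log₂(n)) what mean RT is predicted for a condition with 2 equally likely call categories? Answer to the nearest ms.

Fit slope and intercept:
  b = (1055 − 920) / (log₂ 32 − log₂ 16) = 135 / (5 − 4) = 135 ms/bit
  a = 920 − 135 × 4 = 380 ms
Then RT(2) = 380 + 135 × log₂ 2 = 380 + 135 × 1 ≈ 515.000 ms.

515 ms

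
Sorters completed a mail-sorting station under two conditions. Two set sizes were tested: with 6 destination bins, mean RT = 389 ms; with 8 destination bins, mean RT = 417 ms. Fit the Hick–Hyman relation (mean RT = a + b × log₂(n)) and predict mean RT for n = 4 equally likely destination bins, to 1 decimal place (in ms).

With log₂ n on the abscissa the relation is linear; from the two conditions:
  b = (417 − 389) / (log₂ 8 − log₂ 6) = 28 / (3 − 2.5850) = 67.464 ms/bit
  a = 389 − 67.464 × 2.5850 = 214.609 ms
Then RT(4) = 214.609 + 67.464 × log₂ 4 = 214.609 + 67.464 × 2 ≈ 349.536 ms.

349.5 ms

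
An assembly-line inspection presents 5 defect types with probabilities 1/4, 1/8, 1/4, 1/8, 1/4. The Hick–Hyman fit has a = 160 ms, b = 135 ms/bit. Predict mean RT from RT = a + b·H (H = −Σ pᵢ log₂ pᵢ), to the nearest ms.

464 ms

H = −Σ pᵢ log₂ pᵢ = 0.25·2 + 0.125·3 + 0.25·2 + 0.125·3 + 0.25·2 = 2.250 bits.
RT = 160 + 135 × 2.250 = 463.75 ms.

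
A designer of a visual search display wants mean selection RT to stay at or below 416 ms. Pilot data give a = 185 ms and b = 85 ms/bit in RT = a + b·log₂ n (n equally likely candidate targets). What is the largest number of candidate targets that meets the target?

6

Set 185 + 85·log₂ n ≤ 416 → log₂ n ≤ (416 − 185)/85 = 2.7176.
So n ≤ 2^2.7176 = 6.578; the largest integer n is 6.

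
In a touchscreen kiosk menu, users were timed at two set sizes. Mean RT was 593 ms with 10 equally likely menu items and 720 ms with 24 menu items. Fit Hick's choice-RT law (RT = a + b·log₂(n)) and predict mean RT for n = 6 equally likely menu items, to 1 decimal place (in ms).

518.9 ms

With log₂ n on the abscissa the relation is linear; from the two conditions:
  b = (720 − 593) / (log₂ 24 − log₂ 10) = 127 / (4.5850 − 3.3219) = 100.551 ms/bit
  a = 593 − 100.551 × 3.3219 = 258.975 ms
Then RT(6) = 258.975 + 100.551 × log₂ 6 = 258.975 + 100.551 × 2.5850 ≈ 518.897 ms.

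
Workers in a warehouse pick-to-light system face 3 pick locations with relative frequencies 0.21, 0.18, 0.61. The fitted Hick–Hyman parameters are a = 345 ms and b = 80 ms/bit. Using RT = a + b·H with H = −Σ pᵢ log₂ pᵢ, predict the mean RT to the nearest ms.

Entropy contributions −pᵢ log₂ pᵢ: 0.4728, 0.4453, 0.4350; sum H = 1.3531 bits.
RT = a + bH = 345 + 80·1.3531 = 453.25 ms.

453 ms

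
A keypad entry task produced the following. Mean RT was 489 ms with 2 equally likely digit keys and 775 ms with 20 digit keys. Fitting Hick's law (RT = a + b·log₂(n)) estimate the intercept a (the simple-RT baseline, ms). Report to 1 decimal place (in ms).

b = (RT₂ − RT₁)/(log₂ n₂ − log₂ n₁) = (775 − 489)/(4.3219 − 1) = 86.095 ms/bit.
Intercept: a = 489 − 86.095·log₂(2) = 402.905 ms.

402.9 ms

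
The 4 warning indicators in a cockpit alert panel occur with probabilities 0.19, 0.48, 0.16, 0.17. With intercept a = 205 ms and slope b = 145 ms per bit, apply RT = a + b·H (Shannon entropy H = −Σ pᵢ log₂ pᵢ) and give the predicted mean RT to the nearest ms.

469 ms

H = 0.19·log₂(1/0.19) + 0.48·log₂(1/0.48) + 0.16·log₂(1/0.16) + 0.17·log₂(1/0.17) = 1.8211 bits.
RT = 205 + 145 × 1.8211 = 469.06 ms.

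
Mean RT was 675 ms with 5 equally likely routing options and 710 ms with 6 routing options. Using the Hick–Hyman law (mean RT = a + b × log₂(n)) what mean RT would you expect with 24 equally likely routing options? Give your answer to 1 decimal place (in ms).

976.1 ms

RT is linear in log₂ n, so two points fix the line:
  b = (710 − 675) / (log₂ 6 − log₂ 5) = 35 / (2.5850 − 2.3219) = 133.062 ms/bit
  a = 675 − 133.062 × 2.3219 = 366.039 ms
Then RT(24) = 366.039 + 133.062 × log₂ 24 = 366.039 + 133.062 × 4.5850 ≈ 976.125 ms.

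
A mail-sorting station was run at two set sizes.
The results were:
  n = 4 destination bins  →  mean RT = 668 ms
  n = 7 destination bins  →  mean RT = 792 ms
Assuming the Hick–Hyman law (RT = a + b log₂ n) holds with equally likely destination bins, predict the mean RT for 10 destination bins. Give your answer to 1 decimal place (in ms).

871.0 ms

Solve the two-equation system in a and b:
  b = (792 − 668) / (log₂ 7 − log₂ 4) = 124 / (2.8074 − 2) = 153.588 ms/bit
  a = 668 − 153.588 × 2 = 360.824 ms
Then RT(10) = 360.824 + 153.588 × log₂ 10 = 360.824 + 153.588 × 3.3219 ≈ 871.032 ms.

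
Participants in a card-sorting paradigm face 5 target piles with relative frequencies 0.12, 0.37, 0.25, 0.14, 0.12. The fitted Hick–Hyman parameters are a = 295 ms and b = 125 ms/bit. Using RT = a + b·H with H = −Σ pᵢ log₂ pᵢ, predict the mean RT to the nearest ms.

565 ms

H = 0.12·log₂(1/0.12) + 0.37·log₂(1/0.37) + 0.25·log₂(1/0.25) + 0.14·log₂(1/0.14) + 0.12·log₂(1/0.12) = 2.1620 bits.
RT = 295 + 125 × 2.1620 = 565.25 ms.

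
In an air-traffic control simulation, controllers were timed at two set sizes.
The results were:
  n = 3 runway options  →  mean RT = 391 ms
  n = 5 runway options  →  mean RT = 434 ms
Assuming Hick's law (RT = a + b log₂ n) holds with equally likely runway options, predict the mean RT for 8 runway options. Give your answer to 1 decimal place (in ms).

473.6 ms

RT is linear in log₂ n, so two points fix the line:
  b = (434 − 391) / (log₂ 5 − log₂ 3) = 43 / (2.3219 − 1.5850) = 58.347 ms/bit
  a = 391 − 58.347 × 1.5850 = 298.522 ms
Then RT(8) = 298.522 + 58.347 × log₂ 8 = 298.522 + 58.347 × 3 ≈ 473.564 ms.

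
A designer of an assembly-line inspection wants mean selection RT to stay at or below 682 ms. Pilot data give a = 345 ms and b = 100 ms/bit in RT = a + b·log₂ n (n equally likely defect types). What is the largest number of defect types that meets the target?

Set 345 + 100·log₂ n ≤ 682 → log₂ n ≤ (682 − 345)/100 = 3.3700.
So n ≤ 2^3.3700 = 10.339; the largest integer n is 10.

10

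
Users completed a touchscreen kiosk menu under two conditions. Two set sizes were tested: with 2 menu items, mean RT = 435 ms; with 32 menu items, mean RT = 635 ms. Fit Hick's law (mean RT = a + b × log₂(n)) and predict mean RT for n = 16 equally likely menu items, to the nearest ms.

585 ms

Solve the two-equation system in a and b:
  b = (635 − 435) / (log₂ 32 − log₂ 2) = 200 / (5 − 1) = 50 ms/bit
  a = 435 − 50 × 1 = 385 ms
Then RT(16) = 385 + 50 × log₂ 16 = 385 + 50 × 4 ≈ 585.000 ms.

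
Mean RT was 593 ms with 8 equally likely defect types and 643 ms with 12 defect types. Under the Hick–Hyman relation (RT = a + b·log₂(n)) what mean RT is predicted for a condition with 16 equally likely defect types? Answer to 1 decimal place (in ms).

678.5 ms

RT is linear in log₂ n, so two points fix the line:
  b = (643 − 593) / (log₂ 12 − log₂ 8) = 50 / (3.5850 − 3) = 85.476 ms/bit
  a = 593 − 85.476 × 3 = 336.573 ms
Then RT(16) = 336.573 + 85.476 × log₂ 16 = 336.573 + 85.476 × 4 ≈ 678.476 ms.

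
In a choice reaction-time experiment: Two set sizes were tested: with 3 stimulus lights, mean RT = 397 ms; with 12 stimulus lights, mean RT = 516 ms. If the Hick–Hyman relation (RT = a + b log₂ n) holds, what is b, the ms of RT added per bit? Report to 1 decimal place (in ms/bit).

b = (RT₂ − RT₁)/(log₂ n₂ − log₂ n₁) = (516 − 397)/(3.5850 − 1.5850) = 59.500 ms/bit.

59.5 ms/bit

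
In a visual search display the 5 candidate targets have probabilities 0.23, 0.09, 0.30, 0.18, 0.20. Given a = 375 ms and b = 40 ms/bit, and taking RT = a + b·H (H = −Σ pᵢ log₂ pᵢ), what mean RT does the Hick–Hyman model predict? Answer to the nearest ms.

Entropy contributions −pᵢ log₂ pᵢ: 0.4877, 0.3127, 0.5211, 0.4453, 0.4644; sum H = 2.2311 bits.
RT = a + bH = 375 + 40·2.2311 = 464.24 ms.

464 ms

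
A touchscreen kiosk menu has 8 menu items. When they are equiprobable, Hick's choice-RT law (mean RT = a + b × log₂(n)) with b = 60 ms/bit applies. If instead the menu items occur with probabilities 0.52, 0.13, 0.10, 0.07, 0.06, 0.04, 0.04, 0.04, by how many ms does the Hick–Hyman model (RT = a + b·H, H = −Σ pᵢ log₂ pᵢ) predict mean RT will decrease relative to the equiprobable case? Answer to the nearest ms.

44 ms

Equiprobable entropy H₀ = log₂ 8 = 3.0000 bits.
Skewed entropy H = −Σ pᵢ log₂ pᵢ = 2.2748 bits.
ΔRT = b·(H₀ − H) = 60 × 0.7252 = 43.51 ms.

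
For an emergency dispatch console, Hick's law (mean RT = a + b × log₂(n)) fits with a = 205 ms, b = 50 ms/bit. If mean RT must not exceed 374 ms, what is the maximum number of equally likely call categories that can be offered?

50·log₂ n ≤ 374 − 205 = 169, giving log₂ n ≤ 3.3800 and n ≤ 10.411. The largest whole number is 10.

10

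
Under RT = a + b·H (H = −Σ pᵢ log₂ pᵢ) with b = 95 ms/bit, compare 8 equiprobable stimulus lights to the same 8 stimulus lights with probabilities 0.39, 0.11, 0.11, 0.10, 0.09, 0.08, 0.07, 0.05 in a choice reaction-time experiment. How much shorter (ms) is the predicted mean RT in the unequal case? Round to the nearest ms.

33 ms

Equiprobable entropy H₀ = log₂ 8 = 3.0000 bits.
Skewed entropy H = −Σ pᵢ log₂ pᵢ = 2.6514 bits.
ΔRT = b·(H₀ − H) = 95 × 0.3486 = 33.12 ms.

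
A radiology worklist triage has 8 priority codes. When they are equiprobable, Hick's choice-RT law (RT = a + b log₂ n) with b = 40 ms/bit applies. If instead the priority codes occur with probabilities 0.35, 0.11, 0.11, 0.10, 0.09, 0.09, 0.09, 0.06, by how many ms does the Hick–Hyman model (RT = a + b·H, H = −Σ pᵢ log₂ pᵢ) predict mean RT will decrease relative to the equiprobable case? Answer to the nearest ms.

10 ms

Equiprobable entropy H₀ = log₂ 8 = 3.0000 bits.
Skewed entropy H = −Σ pᵢ log₂ pᵢ = 2.7444 bits.
ΔRT = b·(H₀ − H) = 40 × 0.2556 = 10.23 ms.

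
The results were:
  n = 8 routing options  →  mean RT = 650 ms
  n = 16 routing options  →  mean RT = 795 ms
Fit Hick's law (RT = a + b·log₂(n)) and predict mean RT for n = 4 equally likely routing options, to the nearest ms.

Solve the two-equation system in a and b:
  b = (795 − 650) / (log₂ 16 − log₂ 8) = 145 / (4 − 3) = 145 ms/bit
  a = 650 − 145 × 3 = 215 ms
Then RT(4) = 215 + 145 × log₂ 4 = 215 + 145 × 2 ≈ 505.000 ms.

505 ms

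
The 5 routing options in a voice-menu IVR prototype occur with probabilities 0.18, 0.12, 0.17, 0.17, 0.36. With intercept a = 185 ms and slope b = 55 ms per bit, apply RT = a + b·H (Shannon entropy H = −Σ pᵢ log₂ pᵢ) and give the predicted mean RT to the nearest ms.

307 ms

H = 0.18·log₂(1/0.18) + 0.12·log₂(1/0.12) + 0.17·log₂(1/0.17) + 0.17·log₂(1/0.17) + 0.36·log₂(1/0.36) = 2.2122 bits.
RT = 185 + 55 × 2.2122 = 306.67 ms.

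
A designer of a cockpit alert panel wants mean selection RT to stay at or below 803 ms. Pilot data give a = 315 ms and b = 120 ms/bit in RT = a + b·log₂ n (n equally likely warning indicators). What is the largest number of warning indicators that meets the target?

16

Set 315 + 120·log₂ n ≤ 803 → log₂ n ≤ (803 − 315)/120 = 4.0667.
So n ≤ 2^4.0667 = 16.757; the largest integer n is 16.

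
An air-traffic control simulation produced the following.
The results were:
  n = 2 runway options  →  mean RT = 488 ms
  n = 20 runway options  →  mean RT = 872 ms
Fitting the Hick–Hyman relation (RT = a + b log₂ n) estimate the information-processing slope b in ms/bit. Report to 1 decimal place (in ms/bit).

115.6 ms/bit

b = (RT₂ − RT₁)/(log₂ n₂ − log₂ n₁) = (872 − 488)/(4.3219 − 1) = 115.596 ms/bit.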